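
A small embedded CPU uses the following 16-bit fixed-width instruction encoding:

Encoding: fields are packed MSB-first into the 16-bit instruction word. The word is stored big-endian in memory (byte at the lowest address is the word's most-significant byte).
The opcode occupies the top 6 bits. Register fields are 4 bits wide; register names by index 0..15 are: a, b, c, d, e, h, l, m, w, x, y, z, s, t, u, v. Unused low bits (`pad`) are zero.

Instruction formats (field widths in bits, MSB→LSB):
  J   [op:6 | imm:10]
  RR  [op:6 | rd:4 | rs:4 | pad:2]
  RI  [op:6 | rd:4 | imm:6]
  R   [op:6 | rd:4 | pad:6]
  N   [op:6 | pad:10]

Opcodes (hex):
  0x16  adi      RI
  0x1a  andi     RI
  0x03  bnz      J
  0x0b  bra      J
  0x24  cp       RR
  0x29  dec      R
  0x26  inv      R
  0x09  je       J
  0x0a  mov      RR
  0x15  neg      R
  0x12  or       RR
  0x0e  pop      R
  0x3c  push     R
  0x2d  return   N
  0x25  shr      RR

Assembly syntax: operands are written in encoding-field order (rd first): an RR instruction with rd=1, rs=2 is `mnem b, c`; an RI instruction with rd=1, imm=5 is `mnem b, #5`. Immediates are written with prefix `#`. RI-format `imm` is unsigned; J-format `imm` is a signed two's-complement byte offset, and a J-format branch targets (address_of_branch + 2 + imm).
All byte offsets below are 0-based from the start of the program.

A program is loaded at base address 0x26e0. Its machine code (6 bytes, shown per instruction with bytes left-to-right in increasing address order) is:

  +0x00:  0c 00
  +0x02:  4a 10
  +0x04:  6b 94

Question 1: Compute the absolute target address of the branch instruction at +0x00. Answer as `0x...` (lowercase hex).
[00] 0c 00 → 0x0c00
  op=0x0c00>>10=0x3 ⇒ bnz (J)
  imm: (w>>0)&0x3ff=0x0 → #0
  target = base 0x26e0 + off 0x00 + 2 + imm 0 = 0x26e2

0x26e2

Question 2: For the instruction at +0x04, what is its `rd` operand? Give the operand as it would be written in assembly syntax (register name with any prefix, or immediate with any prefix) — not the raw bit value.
u

off 0x04: read 6b 94 as big → 0x6b94
  opcode bits[15:10]=0x1a: andi/RI
  rd@[9:6]=0xe ⇒ u
  imm@[5:0]=0x14 ⇒ #20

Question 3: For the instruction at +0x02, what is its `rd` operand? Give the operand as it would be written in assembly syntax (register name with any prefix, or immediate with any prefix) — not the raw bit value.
[02] 4a 10 → 0x4a10
  opcode bits[15:10]=0x12: or/RR
  [9:6] rd=8 = w
  [5:2] rs=4 = e

w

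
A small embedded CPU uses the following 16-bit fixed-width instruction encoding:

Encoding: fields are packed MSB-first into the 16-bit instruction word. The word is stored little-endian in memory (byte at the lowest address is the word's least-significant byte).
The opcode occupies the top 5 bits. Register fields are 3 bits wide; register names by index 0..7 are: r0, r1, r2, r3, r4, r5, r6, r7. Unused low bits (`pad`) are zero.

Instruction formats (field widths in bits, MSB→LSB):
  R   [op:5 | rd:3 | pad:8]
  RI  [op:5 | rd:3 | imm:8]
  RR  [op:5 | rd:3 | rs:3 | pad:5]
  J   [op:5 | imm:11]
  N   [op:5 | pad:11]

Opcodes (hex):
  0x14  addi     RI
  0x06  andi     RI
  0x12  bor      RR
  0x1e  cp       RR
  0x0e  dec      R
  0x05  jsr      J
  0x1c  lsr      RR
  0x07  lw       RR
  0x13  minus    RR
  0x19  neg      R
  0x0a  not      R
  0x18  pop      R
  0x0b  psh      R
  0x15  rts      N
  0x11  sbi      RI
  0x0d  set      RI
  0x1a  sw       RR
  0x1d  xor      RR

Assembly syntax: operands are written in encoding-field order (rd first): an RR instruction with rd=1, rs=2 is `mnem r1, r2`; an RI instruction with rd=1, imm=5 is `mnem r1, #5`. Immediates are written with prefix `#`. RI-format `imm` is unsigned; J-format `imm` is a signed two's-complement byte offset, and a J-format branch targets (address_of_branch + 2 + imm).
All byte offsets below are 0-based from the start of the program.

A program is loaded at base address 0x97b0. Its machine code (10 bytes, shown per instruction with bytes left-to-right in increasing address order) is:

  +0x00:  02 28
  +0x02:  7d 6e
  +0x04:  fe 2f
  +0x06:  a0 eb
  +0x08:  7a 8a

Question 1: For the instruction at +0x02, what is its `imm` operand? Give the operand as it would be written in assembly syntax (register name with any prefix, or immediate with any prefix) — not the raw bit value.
[02] 7d 6e → 0x6e7d
  opcode bits[15:11]=0xd: set/RI
  [10:8] rd=6 = r6
  [7:0] imm=125 = #125

#125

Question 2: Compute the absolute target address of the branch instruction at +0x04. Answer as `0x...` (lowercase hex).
off 0x04: read fe 2f as little → 0x2ffe
  opcode bits[15:11]=0x5: jsr/J
  imm: (w>>0)&0x7ff=0x7fe (s11→-2) → #-2
  target = base 0x97b0 + off 0x04 + 2 + imm -2 = 0x97b4

0x97b4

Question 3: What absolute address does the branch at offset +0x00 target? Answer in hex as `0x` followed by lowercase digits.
+0x00: 02 28 ⇒ word 0x2802 (little)
  top 5b → 0x5 → jsr [J]
  [10:0] imm=2 = #2
  target = base 0x97b0 + off 0x00 + 2 + imm 2 = 0x97b4

0x97b4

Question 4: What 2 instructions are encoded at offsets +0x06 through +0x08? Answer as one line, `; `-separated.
xor r3, r5; sbi r2, #122

[06] a0 eb → 0xeba0
  op=0xeba0>>11=0x1d ⇒ xor (RR)
  rd: (w>>8)&0x7=0x3 → r3
  rs: (w>>5)&0x7=0x5 → r5
[08] 7a 8a → 0x8a7a
  op=0x8a7a>>11=0x11 ⇒ sbi (RI)
  rd: (w>>8)&0x7=0x2 → r2
  imm: (w>>0)&0xff=0x7a → #122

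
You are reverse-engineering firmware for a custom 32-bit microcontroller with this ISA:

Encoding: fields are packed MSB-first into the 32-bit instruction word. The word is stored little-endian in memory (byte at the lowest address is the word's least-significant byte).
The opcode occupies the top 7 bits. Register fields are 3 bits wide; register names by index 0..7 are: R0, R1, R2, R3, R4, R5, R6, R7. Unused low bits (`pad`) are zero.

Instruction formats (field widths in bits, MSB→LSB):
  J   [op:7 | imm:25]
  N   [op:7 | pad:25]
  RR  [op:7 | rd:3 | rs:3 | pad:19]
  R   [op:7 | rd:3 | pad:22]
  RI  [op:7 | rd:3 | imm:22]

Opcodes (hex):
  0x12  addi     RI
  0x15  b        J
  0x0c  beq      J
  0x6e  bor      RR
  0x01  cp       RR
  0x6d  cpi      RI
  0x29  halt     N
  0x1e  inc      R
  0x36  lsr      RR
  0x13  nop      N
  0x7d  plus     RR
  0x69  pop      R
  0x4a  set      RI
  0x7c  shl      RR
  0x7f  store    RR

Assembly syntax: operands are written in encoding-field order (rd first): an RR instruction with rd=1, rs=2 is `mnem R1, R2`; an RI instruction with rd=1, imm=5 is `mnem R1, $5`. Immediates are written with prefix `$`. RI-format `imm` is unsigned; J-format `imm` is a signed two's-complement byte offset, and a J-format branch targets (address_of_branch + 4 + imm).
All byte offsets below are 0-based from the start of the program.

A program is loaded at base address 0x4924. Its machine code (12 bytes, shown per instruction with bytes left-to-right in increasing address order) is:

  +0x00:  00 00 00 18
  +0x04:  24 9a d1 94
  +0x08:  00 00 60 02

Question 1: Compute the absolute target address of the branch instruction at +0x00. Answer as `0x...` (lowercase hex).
0x4928

@+00  little-endian(00 00 00 18) = 0x18000000
  opcode bits[31:25]=0xc: beq/J
  imm@[24:0]=0x0 ⇒ $0
  target = base 0x4924 + off 0x00 + 4 + imm 0 = 0x4928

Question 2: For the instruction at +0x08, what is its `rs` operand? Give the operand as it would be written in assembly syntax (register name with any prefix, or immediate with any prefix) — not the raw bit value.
[08] 00 00 60 02 → 0x02600000
  op=0x02600000>>25=0x1 ⇒ cp (RR)
  rd: (w>>22)&0x7=0x1 → R1
  rs: (w>>19)&0x7=0x4 → R4

R4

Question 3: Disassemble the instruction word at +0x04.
+0x04: 24 9a d1 94 ⇒ word 0x94d19a24 (little)
  opcode bits[31:25]=0x4a: set/RI
  rd@[24:22]=0x3 ⇒ R3
  imm@[21:0]=0x119a24 ⇒ $1153572

set R3, $1153572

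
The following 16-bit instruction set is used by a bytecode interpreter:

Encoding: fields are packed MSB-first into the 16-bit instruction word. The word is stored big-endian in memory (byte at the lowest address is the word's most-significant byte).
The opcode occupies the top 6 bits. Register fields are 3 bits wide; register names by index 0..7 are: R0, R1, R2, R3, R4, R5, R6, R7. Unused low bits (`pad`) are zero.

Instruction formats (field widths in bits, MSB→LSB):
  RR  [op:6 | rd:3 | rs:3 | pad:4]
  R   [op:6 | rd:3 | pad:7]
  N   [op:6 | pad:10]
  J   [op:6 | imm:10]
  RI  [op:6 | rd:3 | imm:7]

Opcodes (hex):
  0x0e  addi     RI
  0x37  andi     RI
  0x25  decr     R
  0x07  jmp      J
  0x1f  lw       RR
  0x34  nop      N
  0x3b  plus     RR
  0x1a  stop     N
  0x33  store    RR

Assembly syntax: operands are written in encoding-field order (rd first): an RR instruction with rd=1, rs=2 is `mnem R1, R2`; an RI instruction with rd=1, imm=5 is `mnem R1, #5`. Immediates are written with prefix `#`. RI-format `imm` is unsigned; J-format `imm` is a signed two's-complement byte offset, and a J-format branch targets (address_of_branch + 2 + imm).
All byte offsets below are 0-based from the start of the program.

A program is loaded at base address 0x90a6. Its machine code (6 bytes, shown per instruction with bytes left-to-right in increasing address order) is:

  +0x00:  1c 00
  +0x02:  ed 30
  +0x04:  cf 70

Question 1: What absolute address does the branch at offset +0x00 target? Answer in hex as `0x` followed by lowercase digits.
0x90a8

off 0x00: read 1c 00 as big → 0x1c00
  opcode bits[15:10]=0x7: jmp/J
  imm@[9:0]=0x0 ⇒ #0
  target = base 0x90a6 + off 0x00 + 2 + imm 0 = 0x90a8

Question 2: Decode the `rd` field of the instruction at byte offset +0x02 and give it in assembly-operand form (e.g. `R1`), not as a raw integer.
R2

+0x02: ed 30 ⇒ word 0xed30 (big)
  op=0xed30>>10=0x3b ⇒ plus (RR)
  [9:7] rd=2 = R2
  [6:4] rs=3 = R3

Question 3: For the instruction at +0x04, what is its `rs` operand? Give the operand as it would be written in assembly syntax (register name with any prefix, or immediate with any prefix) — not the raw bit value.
R7

@+04  big-endian(cf 70) = 0xcf70
  top 6b → 0x33 → store [RR]
  rd: (w>>7)&0x7=0x6 → R6
  rs: (w>>4)&0x7=0x7 → R7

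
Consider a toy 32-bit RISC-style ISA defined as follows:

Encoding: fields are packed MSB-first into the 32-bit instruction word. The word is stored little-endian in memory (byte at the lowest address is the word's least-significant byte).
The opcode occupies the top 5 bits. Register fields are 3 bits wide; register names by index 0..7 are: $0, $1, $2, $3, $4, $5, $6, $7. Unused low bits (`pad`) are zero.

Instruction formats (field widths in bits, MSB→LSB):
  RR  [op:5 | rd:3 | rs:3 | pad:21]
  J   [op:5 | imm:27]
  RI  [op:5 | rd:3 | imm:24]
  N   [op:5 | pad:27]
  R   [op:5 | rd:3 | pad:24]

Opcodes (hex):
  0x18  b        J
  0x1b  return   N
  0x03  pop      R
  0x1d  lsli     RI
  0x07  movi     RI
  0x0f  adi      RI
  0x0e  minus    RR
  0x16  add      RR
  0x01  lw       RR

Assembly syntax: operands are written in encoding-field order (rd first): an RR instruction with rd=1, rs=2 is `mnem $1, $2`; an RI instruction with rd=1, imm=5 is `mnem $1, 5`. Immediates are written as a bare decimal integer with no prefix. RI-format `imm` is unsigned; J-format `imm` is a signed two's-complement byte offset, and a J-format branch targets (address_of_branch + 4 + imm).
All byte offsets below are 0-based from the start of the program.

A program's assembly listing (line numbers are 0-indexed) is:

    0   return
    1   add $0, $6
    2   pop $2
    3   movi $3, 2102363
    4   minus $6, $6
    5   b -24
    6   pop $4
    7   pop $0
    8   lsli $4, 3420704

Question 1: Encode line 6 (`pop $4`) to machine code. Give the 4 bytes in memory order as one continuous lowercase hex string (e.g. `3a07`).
0000001c

L6: pop op=0x3:5|rd=4:3|pad=0:24 ⇒ 0x1c000000 ⇒ little 00 00 00 1c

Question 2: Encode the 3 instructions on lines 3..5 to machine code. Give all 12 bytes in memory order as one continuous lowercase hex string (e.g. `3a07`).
5b14203b0000c076e8ffffc7

L3: movi op=0x7:5|rd=3:3|imm=2102363:24 ⇒ 0x3b20145b ⇒ little 5b 14 20 3b
L4: minus op=0xe:5|rd=6:3|rs=6:3|pad=0:21 ⇒ 0x76c00000 ⇒ little 00 00 c0 76
L5: b op=0x18:5|imm=-24:27 ⇒ 0xc7ffffe8 ⇒ little e8 ff ff c7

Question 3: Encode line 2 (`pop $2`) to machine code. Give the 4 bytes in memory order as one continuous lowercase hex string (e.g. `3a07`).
2. pop fields op=0x3:5|rd=2:3|pad=0:24 → word 1a000000h → 00 00 00 1a

0000001a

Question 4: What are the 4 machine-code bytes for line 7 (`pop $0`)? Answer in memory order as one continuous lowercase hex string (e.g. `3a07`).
00000018

7. pop fields op=0x3:5|rd=0:3|pad=0:24 → word 18000000h → 00 00 00 18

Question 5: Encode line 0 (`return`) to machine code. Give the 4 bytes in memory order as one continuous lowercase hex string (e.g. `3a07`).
L0: return op=0x1b:5|pad=0:27 ⇒ 0xd8000000 ⇒ little 00 00 00 d8

000000d8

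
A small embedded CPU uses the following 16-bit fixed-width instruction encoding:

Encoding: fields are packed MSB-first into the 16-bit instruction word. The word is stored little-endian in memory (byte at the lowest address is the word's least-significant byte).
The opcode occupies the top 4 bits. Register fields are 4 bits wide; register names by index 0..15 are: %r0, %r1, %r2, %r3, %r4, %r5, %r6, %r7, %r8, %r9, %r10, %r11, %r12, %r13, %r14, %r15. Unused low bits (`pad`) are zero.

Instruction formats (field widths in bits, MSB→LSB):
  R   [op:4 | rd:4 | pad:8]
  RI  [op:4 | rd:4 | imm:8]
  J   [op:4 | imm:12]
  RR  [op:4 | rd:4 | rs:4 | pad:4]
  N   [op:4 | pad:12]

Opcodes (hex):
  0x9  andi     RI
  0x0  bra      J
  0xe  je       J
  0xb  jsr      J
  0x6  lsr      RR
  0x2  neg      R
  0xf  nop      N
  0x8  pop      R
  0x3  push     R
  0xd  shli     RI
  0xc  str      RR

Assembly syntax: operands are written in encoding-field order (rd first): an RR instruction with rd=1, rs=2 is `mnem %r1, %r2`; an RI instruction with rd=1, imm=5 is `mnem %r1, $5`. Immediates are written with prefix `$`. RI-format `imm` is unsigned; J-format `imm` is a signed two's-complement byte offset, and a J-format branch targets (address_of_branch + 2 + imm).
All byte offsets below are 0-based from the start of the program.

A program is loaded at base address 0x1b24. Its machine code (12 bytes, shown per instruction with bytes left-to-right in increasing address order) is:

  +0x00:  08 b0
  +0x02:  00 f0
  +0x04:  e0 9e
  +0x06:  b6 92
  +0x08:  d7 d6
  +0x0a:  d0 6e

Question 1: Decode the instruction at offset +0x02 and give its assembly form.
+0x02: 00 f0 ⇒ word 0xf000 (little)
  op=0xf000>>12=0xf ⇒ nop (N)

nop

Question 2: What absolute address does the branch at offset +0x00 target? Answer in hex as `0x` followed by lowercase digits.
0x1b2e

[00] 08 b0 → 0xb008
  op=0xb008>>12=0xb ⇒ jsr (J)
  imm: (w>>0)&0xfff=0x8 → $8
  target = base 0x1b24 + off 0x00 + 2 + imm 8 = 0x1b2e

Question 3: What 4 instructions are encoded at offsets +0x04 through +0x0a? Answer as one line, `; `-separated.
off 0x04: read e0 9e as little → 0x9ee0
  op=0x9ee0>>12=0x9 ⇒ andi (RI)
  rd: (w>>8)&0xf=0xe → %r14
  imm: (w>>0)&0xff=0xe0 → $224
off 0x06: read b6 92 as little → 0x92b6
  op=0x92b6>>12=0x9 ⇒ andi (RI)
  rd: (w>>8)&0xf=0x2 → %r2
  imm: (w>>0)&0xff=0xb6 → $182
off 0x08: read d7 d6 as little → 0xd6d7
  op=0xd6d7>>12=0xd ⇒ shli (RI)
  rd: (w>>8)&0xf=0x6 → %r6
  imm: (w>>0)&0xff=0xd7 → $215
off 0x0a: read d0 6e as little → 0x6ed0
  op=0x6ed0>>12=0x6 ⇒ lsr (RR)
  rd: (w>>8)&0xf=0xe → %r14
  rs: (w>>4)&0xf=0xd → %r13

andi %r14, $224; andi %r2, $182; shli %r6, $215; lsr %r14, %r13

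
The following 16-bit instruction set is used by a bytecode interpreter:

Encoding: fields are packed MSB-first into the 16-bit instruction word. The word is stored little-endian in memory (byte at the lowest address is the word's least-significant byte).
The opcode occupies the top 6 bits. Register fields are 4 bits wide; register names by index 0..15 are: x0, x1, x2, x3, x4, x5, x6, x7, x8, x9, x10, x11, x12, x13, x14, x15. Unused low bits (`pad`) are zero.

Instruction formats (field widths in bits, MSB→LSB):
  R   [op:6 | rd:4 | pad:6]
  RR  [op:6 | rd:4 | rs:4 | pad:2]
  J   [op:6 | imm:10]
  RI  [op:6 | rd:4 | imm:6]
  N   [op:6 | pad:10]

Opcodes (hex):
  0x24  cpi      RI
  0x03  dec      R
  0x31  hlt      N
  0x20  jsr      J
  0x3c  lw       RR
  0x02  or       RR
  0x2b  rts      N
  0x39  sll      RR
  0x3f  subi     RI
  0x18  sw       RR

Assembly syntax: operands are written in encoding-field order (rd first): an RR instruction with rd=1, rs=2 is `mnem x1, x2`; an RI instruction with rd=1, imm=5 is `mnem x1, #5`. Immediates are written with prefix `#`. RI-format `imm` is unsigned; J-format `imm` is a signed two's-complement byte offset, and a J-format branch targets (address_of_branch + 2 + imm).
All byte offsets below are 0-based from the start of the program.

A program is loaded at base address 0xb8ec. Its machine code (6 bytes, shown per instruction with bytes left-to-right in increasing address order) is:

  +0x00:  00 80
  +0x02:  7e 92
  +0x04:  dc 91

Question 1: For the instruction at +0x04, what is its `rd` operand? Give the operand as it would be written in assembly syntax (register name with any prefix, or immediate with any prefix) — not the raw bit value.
@+04  little-endian(dc 91) = 0x91dc
  op=0x91dc>>10=0x24 ⇒ cpi (RI)
  rd@[9:6]=0x7 ⇒ x7
  imm@[5:0]=0x1c ⇒ #28

x7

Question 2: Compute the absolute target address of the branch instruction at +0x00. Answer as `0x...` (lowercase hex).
0xb8ee

off 0x00: read 00 80 as little → 0x8000
  op=0x8000>>10=0x20 ⇒ jsr (J)
  [9:0] imm=0 = #0
  target = base 0xb8ec + off 0x00 + 2 + imm 0 = 0xb8ee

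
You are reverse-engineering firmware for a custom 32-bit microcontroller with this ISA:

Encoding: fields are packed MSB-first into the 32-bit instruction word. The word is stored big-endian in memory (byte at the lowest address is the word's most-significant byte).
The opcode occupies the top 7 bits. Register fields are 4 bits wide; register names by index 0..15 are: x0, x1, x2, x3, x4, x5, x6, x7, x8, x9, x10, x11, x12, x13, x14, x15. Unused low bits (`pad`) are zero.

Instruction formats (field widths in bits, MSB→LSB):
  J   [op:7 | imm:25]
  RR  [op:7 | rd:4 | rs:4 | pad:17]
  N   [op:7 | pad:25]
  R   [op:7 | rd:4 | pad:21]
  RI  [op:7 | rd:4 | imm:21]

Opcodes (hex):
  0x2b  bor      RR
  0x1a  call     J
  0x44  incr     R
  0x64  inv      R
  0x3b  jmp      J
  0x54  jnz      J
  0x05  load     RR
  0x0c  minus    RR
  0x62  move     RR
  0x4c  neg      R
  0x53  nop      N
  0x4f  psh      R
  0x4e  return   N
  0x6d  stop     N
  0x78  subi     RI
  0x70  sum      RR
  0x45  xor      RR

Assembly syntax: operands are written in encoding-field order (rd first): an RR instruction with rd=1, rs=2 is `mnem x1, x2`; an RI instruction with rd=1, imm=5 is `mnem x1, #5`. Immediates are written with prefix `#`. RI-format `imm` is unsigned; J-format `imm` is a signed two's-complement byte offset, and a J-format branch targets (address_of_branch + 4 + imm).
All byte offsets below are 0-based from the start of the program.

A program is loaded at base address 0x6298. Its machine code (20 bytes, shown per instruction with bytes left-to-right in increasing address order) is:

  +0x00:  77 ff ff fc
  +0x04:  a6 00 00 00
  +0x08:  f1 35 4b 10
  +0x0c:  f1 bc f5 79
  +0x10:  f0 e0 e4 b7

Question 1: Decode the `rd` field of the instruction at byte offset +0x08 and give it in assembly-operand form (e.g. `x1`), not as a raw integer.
x9

off 0x08: read f1 35 4b 10 as big → 0xf1354b10
  opcode bits[31:25]=0x78: subi/RI
  rd@[24:21]=0x9 ⇒ x9
  imm@[20:0]=0x154b10 ⇒ #1395472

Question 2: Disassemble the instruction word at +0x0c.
+0x0c: f1 bc f5 79 ⇒ word 0xf1bcf579 (big)
  opcode bits[31:25]=0x78: subi/RI
  [24:21] rd=13 = x13
  [20:0] imm=1897849 = #1897849

subi x13, #1897849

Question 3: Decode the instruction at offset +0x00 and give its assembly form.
@+00  big-endian(77 ff ff fc) = 0x77fffffc
  opcode bits[31:25]=0x3b: jmp/J
  imm: (w>>0)&0x1ffffff=0x1fffffc (s25→-4) → #-4

jmp #-4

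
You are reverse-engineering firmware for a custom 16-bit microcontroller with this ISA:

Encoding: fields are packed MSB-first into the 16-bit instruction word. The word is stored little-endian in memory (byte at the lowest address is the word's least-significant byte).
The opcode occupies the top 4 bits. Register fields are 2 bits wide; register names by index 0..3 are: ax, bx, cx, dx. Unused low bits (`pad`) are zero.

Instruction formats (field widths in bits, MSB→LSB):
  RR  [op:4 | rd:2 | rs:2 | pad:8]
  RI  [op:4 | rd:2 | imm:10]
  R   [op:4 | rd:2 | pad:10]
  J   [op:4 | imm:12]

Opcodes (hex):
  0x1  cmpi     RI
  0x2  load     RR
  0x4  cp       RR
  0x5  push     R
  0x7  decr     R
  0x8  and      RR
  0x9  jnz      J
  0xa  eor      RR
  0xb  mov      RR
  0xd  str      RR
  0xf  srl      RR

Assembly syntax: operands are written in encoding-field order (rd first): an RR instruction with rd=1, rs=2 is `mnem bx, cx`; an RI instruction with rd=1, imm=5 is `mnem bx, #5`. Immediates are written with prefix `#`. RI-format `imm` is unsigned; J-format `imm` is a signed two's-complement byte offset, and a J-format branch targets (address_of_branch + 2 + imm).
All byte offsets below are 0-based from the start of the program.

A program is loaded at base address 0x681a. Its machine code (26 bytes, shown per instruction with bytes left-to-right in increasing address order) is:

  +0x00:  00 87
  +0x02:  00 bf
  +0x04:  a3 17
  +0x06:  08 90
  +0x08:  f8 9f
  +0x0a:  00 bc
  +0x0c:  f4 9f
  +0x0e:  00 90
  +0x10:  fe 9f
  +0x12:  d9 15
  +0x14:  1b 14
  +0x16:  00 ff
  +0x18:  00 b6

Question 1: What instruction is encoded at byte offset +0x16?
srl dx, dx

[16] 00 ff → 0xff00
  opcode bits[15:12]=0xf: srl/RR
  rd@[11:10]=0x3 ⇒ dx
  rs@[9:8]=0x3 ⇒ dx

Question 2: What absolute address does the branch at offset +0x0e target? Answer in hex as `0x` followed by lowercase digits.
0x682a

@+0e  little-endian(00 90) = 0x9000
  opcode bits[15:12]=0x9: jnz/J
  imm@[11:0]=0x0 ⇒ #0
  target = base 0x681a + off 0x0e + 2 + imm 0 = 0x682a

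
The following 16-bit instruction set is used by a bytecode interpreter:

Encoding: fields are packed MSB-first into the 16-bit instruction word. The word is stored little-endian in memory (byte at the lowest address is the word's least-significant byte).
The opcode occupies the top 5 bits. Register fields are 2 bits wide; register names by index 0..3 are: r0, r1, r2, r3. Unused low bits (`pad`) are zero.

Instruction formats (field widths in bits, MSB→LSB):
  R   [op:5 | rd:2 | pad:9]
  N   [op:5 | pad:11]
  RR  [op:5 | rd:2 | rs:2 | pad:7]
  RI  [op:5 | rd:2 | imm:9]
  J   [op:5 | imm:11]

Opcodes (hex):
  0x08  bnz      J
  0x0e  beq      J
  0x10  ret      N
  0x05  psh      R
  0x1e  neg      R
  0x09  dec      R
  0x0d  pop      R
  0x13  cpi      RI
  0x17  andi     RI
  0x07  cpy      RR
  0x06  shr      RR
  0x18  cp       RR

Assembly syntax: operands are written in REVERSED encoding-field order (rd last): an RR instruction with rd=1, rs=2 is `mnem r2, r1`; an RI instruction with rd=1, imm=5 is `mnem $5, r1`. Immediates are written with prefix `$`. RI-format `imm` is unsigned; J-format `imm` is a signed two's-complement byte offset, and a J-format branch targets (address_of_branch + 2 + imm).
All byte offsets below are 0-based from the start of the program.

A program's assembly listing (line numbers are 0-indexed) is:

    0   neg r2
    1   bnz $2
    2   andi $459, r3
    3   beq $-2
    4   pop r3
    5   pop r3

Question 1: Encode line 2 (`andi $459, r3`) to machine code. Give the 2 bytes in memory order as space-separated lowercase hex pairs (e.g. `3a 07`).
cb bf

line 2 (andi): pack op=0x17:5|rd=3:2|imm=459:9 = 0xbfcb; little→ cb bf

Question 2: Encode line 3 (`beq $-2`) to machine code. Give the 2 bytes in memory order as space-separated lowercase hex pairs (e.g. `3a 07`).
fe 77

line 3 (beq): pack op=0xe:5|imm=-2:11 = 0x77fe; little→ fe 77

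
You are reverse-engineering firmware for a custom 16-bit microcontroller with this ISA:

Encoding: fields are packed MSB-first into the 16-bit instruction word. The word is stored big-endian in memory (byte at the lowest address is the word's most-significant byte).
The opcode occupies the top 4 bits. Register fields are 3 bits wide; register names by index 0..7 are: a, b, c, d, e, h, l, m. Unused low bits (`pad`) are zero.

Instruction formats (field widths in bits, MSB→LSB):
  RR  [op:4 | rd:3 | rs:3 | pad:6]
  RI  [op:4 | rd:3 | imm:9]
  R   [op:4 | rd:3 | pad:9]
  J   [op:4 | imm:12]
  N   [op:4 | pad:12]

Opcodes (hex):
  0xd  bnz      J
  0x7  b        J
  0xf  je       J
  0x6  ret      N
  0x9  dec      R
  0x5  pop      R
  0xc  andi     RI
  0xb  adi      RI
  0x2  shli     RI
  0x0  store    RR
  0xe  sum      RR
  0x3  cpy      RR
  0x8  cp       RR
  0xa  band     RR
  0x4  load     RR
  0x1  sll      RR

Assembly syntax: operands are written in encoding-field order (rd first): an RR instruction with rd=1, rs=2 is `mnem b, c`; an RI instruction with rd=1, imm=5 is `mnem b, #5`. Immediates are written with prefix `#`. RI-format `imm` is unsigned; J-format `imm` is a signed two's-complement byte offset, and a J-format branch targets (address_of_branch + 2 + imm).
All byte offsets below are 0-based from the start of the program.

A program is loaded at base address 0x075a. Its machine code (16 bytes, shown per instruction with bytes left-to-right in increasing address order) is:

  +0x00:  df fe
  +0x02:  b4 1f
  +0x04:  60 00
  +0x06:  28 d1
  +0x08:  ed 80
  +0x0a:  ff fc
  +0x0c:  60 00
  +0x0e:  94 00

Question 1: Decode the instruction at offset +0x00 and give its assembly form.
off 0x00: read df fe as big → 0xdffe
  opcode bits[15:12]=0xd: bnz/J
  imm: (w>>0)&0xfff=0xffe (s12→-2) → #-2

bnz #-2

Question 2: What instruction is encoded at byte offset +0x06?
shli e, #209

[06] 28 d1 → 0x28d1
  top 4b → 0x2 → shli [RI]
  rd: (w>>9)&0x7=0x4 → e
  imm: (w>>0)&0x1ff=0xd1 → #209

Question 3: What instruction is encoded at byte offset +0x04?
+0x04: 60 00 ⇒ word 0x6000 (big)
  op=0x6000>>12=0x6 ⇒ ret (N)

ret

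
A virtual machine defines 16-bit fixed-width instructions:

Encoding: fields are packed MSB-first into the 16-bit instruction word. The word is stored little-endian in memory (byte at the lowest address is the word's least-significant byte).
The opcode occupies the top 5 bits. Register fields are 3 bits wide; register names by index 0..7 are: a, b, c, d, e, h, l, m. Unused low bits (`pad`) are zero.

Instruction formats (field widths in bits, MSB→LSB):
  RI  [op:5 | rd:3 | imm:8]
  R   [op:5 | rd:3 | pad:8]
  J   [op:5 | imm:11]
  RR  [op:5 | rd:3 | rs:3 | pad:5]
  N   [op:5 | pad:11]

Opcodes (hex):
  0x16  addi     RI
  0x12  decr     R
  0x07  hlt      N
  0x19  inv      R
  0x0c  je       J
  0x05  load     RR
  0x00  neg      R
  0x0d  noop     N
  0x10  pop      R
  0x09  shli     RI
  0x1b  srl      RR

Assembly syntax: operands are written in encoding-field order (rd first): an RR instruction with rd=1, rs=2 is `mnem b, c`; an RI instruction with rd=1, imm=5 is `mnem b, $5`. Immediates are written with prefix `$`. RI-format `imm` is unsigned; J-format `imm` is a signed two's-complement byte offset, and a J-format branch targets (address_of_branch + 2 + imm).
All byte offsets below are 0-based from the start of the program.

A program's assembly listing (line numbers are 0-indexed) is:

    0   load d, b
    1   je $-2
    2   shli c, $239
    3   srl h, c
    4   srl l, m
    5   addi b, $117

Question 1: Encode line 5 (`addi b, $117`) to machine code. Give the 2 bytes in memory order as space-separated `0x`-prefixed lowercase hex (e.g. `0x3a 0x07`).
line 5 (addi): pack op=0x16:5|rd=1:3|imm=117:8 = 0xb175; little→ 75 b1

0x75 0xb1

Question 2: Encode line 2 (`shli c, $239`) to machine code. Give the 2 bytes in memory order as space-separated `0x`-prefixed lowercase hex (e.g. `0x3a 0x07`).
L2: shli op=0x9:5|rd=2:3|imm=239:8 ⇒ 0x4aef ⇒ little ef 4a

0xef 0x4a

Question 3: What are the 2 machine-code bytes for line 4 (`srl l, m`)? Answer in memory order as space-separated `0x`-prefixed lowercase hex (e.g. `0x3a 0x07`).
line 4 (srl): pack op=0x1b:5|rd=6:3|rs=7:3|pad=0:5 = 0xdee0; little→ e0 de

0xe0 0xde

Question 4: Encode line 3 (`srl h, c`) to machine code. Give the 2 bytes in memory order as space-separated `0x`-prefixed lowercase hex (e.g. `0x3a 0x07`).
L3: srl op=0x1b:5|rd=5:3|rs=2:3|pad=0:5 ⇒ 0xdd40 ⇒ little 40 dd

0x40 0xdd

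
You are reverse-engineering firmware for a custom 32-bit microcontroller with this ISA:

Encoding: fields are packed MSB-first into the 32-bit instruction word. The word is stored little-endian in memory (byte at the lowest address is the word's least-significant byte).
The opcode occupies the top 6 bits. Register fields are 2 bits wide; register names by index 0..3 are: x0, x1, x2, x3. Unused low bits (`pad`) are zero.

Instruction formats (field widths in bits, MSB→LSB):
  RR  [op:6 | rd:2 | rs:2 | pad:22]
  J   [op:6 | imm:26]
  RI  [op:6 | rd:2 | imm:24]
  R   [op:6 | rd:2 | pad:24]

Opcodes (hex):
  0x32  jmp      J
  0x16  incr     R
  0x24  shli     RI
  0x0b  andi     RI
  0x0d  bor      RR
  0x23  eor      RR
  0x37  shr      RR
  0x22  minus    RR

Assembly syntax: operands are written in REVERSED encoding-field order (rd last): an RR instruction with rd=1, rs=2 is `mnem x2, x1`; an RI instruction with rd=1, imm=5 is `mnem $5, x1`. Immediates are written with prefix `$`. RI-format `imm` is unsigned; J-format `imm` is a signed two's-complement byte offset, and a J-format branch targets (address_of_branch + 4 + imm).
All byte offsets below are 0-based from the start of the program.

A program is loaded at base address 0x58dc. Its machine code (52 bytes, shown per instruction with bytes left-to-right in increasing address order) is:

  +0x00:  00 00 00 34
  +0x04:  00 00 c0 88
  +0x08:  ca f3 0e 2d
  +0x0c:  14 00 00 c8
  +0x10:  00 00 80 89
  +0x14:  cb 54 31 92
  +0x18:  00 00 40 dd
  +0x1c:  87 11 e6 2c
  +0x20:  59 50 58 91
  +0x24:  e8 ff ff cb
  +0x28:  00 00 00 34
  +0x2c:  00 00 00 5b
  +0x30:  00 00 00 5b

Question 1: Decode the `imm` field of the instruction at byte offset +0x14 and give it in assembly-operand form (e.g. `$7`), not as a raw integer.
+0x14: cb 54 31 92 ⇒ word 0x923154cb (little)
  opcode bits[31:26]=0x24: shli/RI
  rd: (w>>24)&0x3=0x2 → x2
  imm: (w>>0)&0xffffff=0x3154cb → $3232971

$3232971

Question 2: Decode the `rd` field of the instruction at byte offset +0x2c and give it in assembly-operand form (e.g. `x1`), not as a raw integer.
+0x2c: 00 00 00 5b ⇒ word 0x5b000000 (little)
  op=0x5b000000>>26=0x16 ⇒ incr (R)
  rd@[25:24]=0x3 ⇒ x3

x3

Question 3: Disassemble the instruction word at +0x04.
+0x04: 00 00 c0 88 ⇒ word 0x88c00000 (little)
  top 6b → 0x22 → minus [RR]
  rd: (w>>24)&0x3=0x0 → x0
  rs: (w>>22)&0x3=0x3 → x3

minus x3, x0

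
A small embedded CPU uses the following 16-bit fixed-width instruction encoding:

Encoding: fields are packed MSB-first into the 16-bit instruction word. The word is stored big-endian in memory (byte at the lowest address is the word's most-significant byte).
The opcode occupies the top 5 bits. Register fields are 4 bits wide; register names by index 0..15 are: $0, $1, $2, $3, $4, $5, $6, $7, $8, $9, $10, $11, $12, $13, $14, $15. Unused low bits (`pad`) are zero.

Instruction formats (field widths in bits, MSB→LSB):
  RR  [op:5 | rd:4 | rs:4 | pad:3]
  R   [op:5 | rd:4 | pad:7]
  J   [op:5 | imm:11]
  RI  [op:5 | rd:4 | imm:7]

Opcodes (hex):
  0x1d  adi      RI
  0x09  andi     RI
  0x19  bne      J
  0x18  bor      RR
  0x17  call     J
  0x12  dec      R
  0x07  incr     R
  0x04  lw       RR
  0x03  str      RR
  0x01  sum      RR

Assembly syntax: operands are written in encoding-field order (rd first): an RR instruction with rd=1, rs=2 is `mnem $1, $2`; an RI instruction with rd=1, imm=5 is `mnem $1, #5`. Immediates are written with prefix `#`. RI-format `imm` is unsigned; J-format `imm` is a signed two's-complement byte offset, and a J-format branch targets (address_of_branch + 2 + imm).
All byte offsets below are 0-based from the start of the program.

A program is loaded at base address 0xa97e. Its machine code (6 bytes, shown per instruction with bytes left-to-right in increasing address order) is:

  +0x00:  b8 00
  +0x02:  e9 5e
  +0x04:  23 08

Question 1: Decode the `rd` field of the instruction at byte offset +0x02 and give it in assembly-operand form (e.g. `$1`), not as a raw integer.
$2

off 0x02: read e9 5e as big → 0xe95e
  opcode bits[15:11]=0x1d: adi/RI
  rd: (w>>7)&0xf=0x2 → $2
  imm: (w>>0)&0x7f=0x5e → #94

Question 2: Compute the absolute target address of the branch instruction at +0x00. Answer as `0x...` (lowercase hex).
0xa980

@+00  big-endian(b8 00) = 0xb800
  opcode bits[15:11]=0x17: call/J
  imm: (w>>0)&0x7ff=0x0 → #0
  target = base 0xa97e + off 0x00 + 2 + imm 0 = 0xa980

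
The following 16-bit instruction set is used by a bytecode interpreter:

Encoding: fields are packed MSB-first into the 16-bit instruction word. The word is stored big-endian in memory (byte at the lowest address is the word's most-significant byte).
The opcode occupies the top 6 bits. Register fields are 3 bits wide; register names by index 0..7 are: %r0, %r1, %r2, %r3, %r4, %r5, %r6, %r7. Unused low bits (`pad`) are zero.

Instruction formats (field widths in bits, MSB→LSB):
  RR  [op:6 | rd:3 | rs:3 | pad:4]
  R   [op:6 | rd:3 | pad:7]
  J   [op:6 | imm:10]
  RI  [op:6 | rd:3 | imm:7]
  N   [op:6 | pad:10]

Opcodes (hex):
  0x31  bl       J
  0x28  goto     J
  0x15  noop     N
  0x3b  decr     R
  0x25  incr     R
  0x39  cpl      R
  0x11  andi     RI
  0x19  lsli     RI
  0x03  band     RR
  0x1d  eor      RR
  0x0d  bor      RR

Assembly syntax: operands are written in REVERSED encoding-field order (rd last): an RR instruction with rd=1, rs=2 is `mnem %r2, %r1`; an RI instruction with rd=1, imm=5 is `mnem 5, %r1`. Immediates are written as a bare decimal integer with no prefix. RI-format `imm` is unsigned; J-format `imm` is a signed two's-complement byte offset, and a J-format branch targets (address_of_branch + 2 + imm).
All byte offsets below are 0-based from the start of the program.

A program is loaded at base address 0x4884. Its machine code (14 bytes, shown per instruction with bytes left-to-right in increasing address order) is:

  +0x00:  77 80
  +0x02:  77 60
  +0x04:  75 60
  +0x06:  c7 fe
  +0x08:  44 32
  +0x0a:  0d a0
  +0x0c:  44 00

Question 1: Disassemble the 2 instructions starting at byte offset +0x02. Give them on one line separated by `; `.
+0x02: 77 60 ⇒ word 0x7760 (big)
  opcode bits[15:10]=0x1d: eor/RR
  rd: (w>>7)&0x7=0x6 → %r6
  rs: (w>>4)&0x7=0x6 → %r6
+0x04: 75 60 ⇒ word 0x7560 (big)
  opcode bits[15:10]=0x1d: eor/RR
  rd: (w>>7)&0x7=0x2 → %r2
  rs: (w>>4)&0x7=0x6 → %r6

eor %r6, %r6; eor %r6, %r2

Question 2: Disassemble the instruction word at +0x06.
@+06  big-endian(c7 fe) = 0xc7fe
  op=0xc7fe>>10=0x31 ⇒ bl (J)
  [9:0] imm=1022 (s10→-2) = -2

bl -2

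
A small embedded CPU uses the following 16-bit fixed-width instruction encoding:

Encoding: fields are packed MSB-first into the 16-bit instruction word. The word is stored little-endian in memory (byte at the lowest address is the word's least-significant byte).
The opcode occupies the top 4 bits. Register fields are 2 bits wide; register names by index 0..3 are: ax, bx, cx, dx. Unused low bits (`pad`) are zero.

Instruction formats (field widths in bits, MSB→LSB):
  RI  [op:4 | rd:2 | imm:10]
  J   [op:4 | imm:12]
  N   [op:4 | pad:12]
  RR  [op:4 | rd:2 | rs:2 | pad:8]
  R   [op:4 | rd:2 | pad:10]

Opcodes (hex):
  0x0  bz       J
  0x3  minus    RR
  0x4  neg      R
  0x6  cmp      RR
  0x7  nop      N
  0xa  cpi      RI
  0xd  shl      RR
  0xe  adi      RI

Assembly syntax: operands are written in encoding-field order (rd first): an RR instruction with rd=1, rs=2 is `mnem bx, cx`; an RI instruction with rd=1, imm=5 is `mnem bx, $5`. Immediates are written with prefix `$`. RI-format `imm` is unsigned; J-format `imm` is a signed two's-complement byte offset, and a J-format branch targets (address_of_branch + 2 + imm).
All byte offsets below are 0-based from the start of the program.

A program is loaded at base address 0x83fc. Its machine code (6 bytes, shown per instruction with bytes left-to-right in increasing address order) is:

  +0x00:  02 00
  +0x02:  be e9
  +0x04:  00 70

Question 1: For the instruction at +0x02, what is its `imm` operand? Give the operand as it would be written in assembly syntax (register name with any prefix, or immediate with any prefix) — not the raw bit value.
@+02  little-endian(be e9) = 0xe9be
  top 4b → 0xe → adi [RI]
  [11:10] rd=2 = cx
  [9:0] imm=446 = $446

$446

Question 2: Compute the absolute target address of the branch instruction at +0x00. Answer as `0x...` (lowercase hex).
0x8400

off 0x00: read 02 00 as little → 0x0002
  op=0x0002>>12=0x0 ⇒ bz (J)
  imm@[11:0]=0x2 ⇒ $2
  target = base 0x83fc + off 0x00 + 2 + imm 2 = 0x8400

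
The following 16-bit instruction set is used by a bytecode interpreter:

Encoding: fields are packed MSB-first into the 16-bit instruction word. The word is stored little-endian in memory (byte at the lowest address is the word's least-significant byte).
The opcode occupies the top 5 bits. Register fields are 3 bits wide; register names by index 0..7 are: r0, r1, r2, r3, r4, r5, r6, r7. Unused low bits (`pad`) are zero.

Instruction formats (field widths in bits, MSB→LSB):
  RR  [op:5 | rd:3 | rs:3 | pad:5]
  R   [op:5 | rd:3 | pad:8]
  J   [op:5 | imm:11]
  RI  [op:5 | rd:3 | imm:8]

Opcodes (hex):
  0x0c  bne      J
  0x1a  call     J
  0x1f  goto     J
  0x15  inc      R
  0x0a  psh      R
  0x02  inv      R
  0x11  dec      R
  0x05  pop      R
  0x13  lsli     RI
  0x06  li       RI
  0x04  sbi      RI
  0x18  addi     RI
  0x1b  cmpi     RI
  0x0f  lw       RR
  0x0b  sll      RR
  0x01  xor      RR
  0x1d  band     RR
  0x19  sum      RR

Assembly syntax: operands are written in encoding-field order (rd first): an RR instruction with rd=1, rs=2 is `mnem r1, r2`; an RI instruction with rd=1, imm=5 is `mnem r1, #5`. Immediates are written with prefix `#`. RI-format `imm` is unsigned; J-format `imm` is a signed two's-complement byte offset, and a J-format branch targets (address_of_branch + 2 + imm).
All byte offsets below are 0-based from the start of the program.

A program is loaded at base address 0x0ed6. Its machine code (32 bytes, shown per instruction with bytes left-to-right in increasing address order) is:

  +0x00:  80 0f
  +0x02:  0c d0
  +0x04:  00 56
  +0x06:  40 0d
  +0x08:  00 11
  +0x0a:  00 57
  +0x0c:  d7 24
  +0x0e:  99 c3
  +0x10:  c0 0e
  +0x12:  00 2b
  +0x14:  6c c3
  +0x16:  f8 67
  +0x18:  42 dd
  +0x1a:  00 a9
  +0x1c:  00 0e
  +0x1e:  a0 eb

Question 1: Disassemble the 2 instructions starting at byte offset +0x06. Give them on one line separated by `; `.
+0x06: 40 0d ⇒ word 0x0d40 (little)
  op=0x0d40>>11=0x1 ⇒ xor (RR)
  [10:8] rd=5 = r5
  [7:5] rs=2 = r2
+0x08: 00 11 ⇒ word 0x1100 (little)
  op=0x1100>>11=0x2 ⇒ inv (R)
  [10:8] rd=1 = r1

xor r5, r2; inv r1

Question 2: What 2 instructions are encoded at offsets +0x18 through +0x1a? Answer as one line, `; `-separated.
off 0x18: read 42 dd as little → 0xdd42
  op=0xdd42>>11=0x1b ⇒ cmpi (RI)
  rd@[10:8]=0x5 ⇒ r5
  imm@[7:0]=0x42 ⇒ #66
off 0x1a: read 00 a9 as little → 0xa900
  op=0xa900>>11=0x15 ⇒ inc (R)
  rd@[10:8]=0x1 ⇒ r1

cmpi r5, #66; inc r1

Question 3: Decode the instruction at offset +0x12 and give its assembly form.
pop r3

+0x12: 00 2b ⇒ word 0x2b00 (little)
  opcode bits[15:11]=0x5: pop/R
  rd: (w>>8)&0x7=0x3 → r3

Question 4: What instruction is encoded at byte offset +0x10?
xor r6, r6

off 0x10: read c0 0e as little → 0x0ec0
  op=0x0ec0>>11=0x1 ⇒ xor (RR)
  rd: (w>>8)&0x7=0x6 → r6
  rs: (w>>5)&0x7=0x6 → r6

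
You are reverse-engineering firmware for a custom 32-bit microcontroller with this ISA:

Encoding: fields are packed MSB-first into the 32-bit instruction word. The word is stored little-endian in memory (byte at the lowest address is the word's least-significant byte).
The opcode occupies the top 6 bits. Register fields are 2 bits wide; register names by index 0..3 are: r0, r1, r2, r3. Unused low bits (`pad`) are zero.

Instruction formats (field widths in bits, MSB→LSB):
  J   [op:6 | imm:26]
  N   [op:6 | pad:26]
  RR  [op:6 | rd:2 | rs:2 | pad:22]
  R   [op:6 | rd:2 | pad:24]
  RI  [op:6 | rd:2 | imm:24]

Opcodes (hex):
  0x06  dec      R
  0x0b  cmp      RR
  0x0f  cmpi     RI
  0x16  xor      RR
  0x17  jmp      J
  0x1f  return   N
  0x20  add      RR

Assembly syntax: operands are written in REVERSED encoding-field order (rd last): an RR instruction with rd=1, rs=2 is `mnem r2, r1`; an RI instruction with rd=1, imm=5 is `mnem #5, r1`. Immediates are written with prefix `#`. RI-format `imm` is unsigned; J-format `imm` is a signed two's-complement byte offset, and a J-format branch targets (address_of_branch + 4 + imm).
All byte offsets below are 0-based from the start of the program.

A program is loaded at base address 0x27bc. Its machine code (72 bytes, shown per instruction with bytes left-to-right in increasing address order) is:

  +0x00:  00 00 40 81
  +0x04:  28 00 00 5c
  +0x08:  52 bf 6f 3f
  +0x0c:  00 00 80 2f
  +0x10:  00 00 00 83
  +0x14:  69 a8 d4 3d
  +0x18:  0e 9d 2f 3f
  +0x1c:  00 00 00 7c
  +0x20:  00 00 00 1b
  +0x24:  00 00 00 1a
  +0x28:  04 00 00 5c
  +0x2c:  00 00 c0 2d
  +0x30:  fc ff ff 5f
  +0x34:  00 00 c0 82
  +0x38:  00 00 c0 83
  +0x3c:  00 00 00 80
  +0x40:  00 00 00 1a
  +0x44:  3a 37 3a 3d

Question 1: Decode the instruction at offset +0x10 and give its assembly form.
add r0, r3

@+10  little-endian(00 00 00 83) = 0x83000000
  top 6b → 0x20 → add [RR]
  rd: (w>>24)&0x3=0x3 → r3
  rs: (w>>22)&0x3=0x0 → r0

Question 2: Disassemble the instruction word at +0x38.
add r3, r3

@+38  little-endian(00 00 c0 83) = 0x83c00000
  op=0x83c00000>>26=0x20 ⇒ add (RR)
  rd@[25:24]=0x3 ⇒ r3
  rs@[23:22]=0x3 ⇒ r3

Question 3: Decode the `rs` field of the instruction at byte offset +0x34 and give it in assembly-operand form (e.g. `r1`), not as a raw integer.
[34] 00 00 c0 82 → 0x82c00000
  op=0x82c00000>>26=0x20 ⇒ add (RR)
  [25:24] rd=2 = r2
  [23:22] rs=3 = r3

r3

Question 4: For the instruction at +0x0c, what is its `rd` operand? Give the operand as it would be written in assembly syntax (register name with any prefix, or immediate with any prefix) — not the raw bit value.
r3

@+0c  little-endian(00 00 80 2f) = 0x2f800000
  op=0x2f800000>>26=0xb ⇒ cmp (RR)
  [25:24] rd=3 = r3
  [23:22] rs=2 = r2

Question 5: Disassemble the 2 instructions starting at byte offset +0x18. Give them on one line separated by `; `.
@+18  little-endian(0e 9d 2f 3f) = 0x3f2f9d0e
  op=0x3f2f9d0e>>26=0xf ⇒ cmpi (RI)
  rd: (w>>24)&0x3=0x3 → r3
  imm: (w>>0)&0xffffff=0x2f9d0e → #3120398
@+1c  little-endian(00 00 00 7c) = 0x7c000000
  op=0x7c000000>>26=0x1f ⇒ return (N)

cmpi #3120398, r3; return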